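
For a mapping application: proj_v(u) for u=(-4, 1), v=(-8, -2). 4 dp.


u.v = 30, |v| = sqrt(68) = 8.2462
Scalar projection = u.v / |v| = 30 / sqrt(68) = 3.638

3.638


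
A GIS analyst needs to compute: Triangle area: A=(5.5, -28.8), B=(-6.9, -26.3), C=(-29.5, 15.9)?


Area = |x_A(y_B-y_C) + x_B(y_C-y_A) + x_C(y_A-y_B)|/2
= |(-232.1) + (-308.43) + 73.75|/2
= 466.78/2 = 233.39

233.39


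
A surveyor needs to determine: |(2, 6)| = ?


|u| = sqrt(2^2 + 6^2) = sqrt(40) = 6.3246

6.3246


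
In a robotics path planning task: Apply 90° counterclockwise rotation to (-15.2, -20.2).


90° CCW: (x,y) -> (-y, x)
(-15.2,-20.2) -> (20.2, -15.2)

(20.2, -15.2)


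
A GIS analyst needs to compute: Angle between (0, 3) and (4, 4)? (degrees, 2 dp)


u.v = 12, |u| = sqrt(9) = 3, |v| = sqrt(32) = 5.6569
cos(theta) = u.v/(|u||v|) = 12/sqrt(288) = 0.707107
theta = acos(0.707107) = 45 degrees

45 degrees


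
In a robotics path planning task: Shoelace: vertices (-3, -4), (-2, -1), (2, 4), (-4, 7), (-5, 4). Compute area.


Shoelace sum: ((-3)*(-1) - (-2)*(-4)) + ((-2)*4 - 2*(-1)) + (2*7 - (-4)*4) + ((-4)*4 - (-5)*7) + ((-5)*(-4) - (-3)*4)
= 70
Area = |70|/2 = 35

35


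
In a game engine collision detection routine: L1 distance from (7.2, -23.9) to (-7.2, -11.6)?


|7.2-(-7.2)| + |(-23.9)-(-11.6)| = 14.4 + 12.3 = 26.7

26.7


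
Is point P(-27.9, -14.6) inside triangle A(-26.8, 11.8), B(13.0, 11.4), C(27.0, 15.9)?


Cross products: AB x AP = -1051.16, BC x BP = -179.95, CA x CP = 1415.81
All same sign? no

No, outside


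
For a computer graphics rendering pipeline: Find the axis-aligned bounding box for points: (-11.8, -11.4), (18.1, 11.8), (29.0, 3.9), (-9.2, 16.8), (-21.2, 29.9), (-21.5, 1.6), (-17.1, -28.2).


x range: [-21.5, 29]
y range: [-28.2, 29.9]
Bounding box: (-21.5,-28.2) to (29,29.9)

(-21.5,-28.2) to (29,29.9)


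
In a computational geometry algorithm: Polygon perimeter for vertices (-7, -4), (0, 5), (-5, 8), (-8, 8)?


Sides: (-7, -4)->(0, 5): sqrt(130) = 11.401754, (0, 5)->(-5, 8): sqrt(34) = 5.830952, (-5, 8)->(-8, 8): sqrt(9) = 3, (-8, 8)->(-7, -4): sqrt(145) = 12.041595
Sum = 32.274301
Perimeter = 32.2743

32.2743


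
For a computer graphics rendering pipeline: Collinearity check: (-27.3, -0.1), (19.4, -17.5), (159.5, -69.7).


Cross product: (19.4-(-27.3))*((-69.7)-(-0.1)) - ((-17.5)-(-0.1))*(159.5-(-27.3))
= 0

Yes, collinear


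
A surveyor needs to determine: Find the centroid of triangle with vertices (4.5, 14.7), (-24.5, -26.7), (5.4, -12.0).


Centroid = ((x_A+x_B+x_C)/3, (y_A+y_B+y_C)/3)
= ((4.5+(-24.5)+5.4)/3, (14.7+(-26.7)+(-12))/3)
= (-4.8667, -8)

(-4.8667, -8)


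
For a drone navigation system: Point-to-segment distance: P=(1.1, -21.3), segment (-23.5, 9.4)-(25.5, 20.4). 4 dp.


Project P onto AB: t = 0.3441 (clamped to [0,1])
Closest point on segment: (-6.6414, 13.1846)
Distance: 35.3428

35.3428


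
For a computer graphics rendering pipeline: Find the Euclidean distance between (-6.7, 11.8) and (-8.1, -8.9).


dx=-1.4, dy=-20.7
d^2 = (-1.4)^2 + (-20.7)^2 = 430.45
d = sqrt(430.45) = 20.7473

20.7473


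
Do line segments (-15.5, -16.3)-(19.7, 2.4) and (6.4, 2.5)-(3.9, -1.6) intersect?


Cross products: d1=-42.79, d2=54.78, d3=252.23, d4=154.66
d1*d2 < 0 and d3*d4 < 0? no

No, they don't intersect


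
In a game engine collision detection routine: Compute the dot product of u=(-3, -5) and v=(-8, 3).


u . v = u_x*v_x + u_y*v_y = (-3)*(-8) + (-5)*3
= 24 + (-15) = 9

9


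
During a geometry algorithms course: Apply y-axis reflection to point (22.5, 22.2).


Reflection over y-axis: (x,y) -> (-x,y)
(22.5, 22.2) -> (-22.5, 22.2)

(-22.5, 22.2)


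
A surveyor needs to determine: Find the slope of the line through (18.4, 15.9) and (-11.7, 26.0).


slope = (y2-y1)/(x2-x1) = (26-15.9)/((-11.7)-18.4) = 10.1/(-30.1) = -0.3355

-0.3355


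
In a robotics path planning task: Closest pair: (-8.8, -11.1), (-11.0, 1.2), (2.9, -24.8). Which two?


d(P0,P1) = 12.4952, d(P0,P2) = 18.0161, d(P1,P2) = 29.4824
Closest: P0 and P1

Closest pair: (-8.8, -11.1) and (-11.0, 1.2), distance = 12.4952


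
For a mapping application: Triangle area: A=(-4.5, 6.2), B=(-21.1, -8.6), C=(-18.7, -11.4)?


Area = |x_A(y_B-y_C) + x_B(y_C-y_A) + x_C(y_A-y_B)|/2
= |(-12.6) + 371.36 + (-276.76)|/2
= 82/2 = 41

41


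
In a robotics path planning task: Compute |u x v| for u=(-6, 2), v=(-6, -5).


|u x v| = |(-6)*(-5) - 2*(-6)|
= |30 - (-12)| = 42

42


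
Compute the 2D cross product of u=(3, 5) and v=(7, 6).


u x v = u_x*v_y - u_y*v_x = 3*6 - 5*7
= 18 - 35 = -17

-17


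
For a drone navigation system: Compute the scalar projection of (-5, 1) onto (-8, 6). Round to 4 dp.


u.v = 46, |v| = sqrt(100) = 10
Scalar projection = u.v / |v| = 46 / sqrt(100) = 4.6

4.6


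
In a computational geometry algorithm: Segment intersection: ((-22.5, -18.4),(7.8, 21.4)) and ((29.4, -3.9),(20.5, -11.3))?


Cross products: d1=-255.01, d2=-385.01, d3=-1626.27, d4=-1496.27
d1*d2 < 0 and d3*d4 < 0? no

No, they don't intersect


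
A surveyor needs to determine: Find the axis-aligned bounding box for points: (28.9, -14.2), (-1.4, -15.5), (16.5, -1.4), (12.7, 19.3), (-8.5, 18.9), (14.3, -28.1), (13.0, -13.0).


x range: [-8.5, 28.9]
y range: [-28.1, 19.3]
Bounding box: (-8.5,-28.1) to (28.9,19.3)

(-8.5,-28.1) to (28.9,19.3)


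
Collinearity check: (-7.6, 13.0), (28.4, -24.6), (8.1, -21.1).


Cross product: (28.4-(-7.6))*((-21.1)-13) - ((-24.6)-13)*(8.1-(-7.6))
= -637.28

No, not collinear


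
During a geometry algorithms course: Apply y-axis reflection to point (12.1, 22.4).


Reflection over y-axis: (x,y) -> (-x,y)
(12.1, 22.4) -> (-12.1, 22.4)

(-12.1, 22.4)


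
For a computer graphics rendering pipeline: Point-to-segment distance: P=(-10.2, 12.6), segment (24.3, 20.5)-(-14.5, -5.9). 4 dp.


Project P onto AB: t = 0.7025 (clamped to [0,1])
Closest point on segment: (-2.9565, 1.9543)
Distance: 12.8763

12.8763


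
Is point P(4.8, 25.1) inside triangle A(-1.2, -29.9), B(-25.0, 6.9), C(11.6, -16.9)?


Cross products: AB x AP = -1529.8, BC x BP = 1375.36, CA x CP = -626
All same sign? no

No, outside


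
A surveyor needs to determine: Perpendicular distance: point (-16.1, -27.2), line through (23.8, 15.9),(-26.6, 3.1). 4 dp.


|cross product| = 1661.52
|line direction| = sqrt(2704) = 52
Distance = 1661.52/sqrt(2704) = 31.9523

31.9523


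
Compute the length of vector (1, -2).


|u| = sqrt(1^2 + (-2)^2) = sqrt(5) = 2.2361

2.2361


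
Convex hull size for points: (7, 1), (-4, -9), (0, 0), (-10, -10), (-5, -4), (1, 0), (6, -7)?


Convex hull vertices (CCW): (-10, -10), (-4, -9), (6, -7), (7, 1), (0, 0), (-5, -4)
Count = 6

6


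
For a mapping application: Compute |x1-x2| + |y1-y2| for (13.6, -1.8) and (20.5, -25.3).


|13.6-20.5| + |(-1.8)-(-25.3)| = 6.9 + 23.5 = 30.4

30.4


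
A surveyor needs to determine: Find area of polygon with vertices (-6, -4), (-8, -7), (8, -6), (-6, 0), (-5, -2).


Shoelace sum: ((-6)*(-7) - (-8)*(-4)) + ((-8)*(-6) - 8*(-7)) + (8*0 - (-6)*(-6)) + ((-6)*(-2) - (-5)*0) + ((-5)*(-4) - (-6)*(-2))
= 98
Area = |98|/2 = 49

49


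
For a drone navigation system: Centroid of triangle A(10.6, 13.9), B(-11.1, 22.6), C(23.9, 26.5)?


Centroid = ((x_A+x_B+x_C)/3, (y_A+y_B+y_C)/3)
= ((10.6+(-11.1)+23.9)/3, (13.9+22.6+26.5)/3)
= (7.8, 21)

(7.8, 21)


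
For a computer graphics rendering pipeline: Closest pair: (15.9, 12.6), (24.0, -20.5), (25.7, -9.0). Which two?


d(P0,P1) = 34.0767, d(P0,P2) = 23.7192, d(P1,P2) = 11.625
Closest: P1 and P2

Closest pair: (24.0, -20.5) and (25.7, -9.0), distance = 11.625


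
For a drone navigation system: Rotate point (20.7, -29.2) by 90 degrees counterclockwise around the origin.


90° CCW: (x,y) -> (-y, x)
(20.7,-29.2) -> (29.2, 20.7)

(29.2, 20.7)


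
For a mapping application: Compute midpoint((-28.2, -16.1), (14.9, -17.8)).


M = (((-28.2)+14.9)/2, ((-16.1)+(-17.8))/2)
= (-6.65, -16.95)

(-6.65, -16.95)


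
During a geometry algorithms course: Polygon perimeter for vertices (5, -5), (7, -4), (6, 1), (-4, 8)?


Sides: (5, -5)->(7, -4): sqrt(5) = 2.236068, (7, -4)->(6, 1): sqrt(26) = 5.09902, (6, 1)->(-4, 8): sqrt(149) = 12.206556, (-4, 8)->(5, -5): sqrt(250) = 15.811388
Sum = 35.353032
Perimeter = 35.353

35.353


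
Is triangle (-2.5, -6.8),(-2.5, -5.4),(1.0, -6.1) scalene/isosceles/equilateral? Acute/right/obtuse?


Side lengths squared: AB^2=1.96, BC^2=12.74, CA^2=12.74
Sorted: [1.96, 12.74, 12.74]
By sides: Isosceles, By angles: Acute

Isosceles, Acute


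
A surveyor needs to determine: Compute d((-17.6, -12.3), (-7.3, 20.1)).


dx=10.3, dy=32.4
d^2 = 10.3^2 + 32.4^2 = 1155.85
d = sqrt(1155.85) = 33.9978

33.9978


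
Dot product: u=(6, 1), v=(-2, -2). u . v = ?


u . v = u_x*v_x + u_y*v_y = 6*(-2) + 1*(-2)
= (-12) + (-2) = -14

-14


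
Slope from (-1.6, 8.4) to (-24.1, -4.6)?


slope = (y2-y1)/(x2-x1) = ((-4.6)-8.4)/((-24.1)-(-1.6)) = (-13)/(-22.5) = 0.5778

0.5778


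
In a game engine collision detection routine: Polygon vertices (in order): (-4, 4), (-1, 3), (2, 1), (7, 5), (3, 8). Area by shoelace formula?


Shoelace sum: ((-4)*3 - (-1)*4) + ((-1)*1 - 2*3) + (2*5 - 7*1) + (7*8 - 3*5) + (3*4 - (-4)*8)
= 73
Area = |73|/2 = 36.5

36.5


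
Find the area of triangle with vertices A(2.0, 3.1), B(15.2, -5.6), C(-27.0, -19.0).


Area = |x_A(y_B-y_C) + x_B(y_C-y_A) + x_C(y_A-y_B)|/2
= |26.8 + (-335.92) + (-234.9)|/2
= 544.02/2 = 272.01

272.01


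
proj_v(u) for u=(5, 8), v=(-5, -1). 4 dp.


u.v = -33, |v| = sqrt(26) = 5.099
Scalar projection = u.v / |v| = -33 / sqrt(26) = -6.4718

-6.4718


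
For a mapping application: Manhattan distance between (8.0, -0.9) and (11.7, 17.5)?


|8-11.7| + |(-0.9)-17.5| = 3.7 + 18.4 = 22.1

22.1


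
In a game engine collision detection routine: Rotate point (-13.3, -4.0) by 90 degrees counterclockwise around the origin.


90° CCW: (x,y) -> (-y, x)
(-13.3,-4) -> (4, -13.3)

(4, -13.3)


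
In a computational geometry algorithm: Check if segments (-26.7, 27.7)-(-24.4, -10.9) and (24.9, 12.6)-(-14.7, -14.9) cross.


Cross products: d1=-2016.96, d2=-425.15, d3=1957.03, d4=365.22
d1*d2 < 0 and d3*d4 < 0? no

No, they don't intersect


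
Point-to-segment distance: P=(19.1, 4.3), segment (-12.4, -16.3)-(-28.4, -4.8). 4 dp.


Project P onto AB: t = 0 (clamped to [0,1])
Closest point on segment: (-12.4, -16.3)
Distance: 37.6379

37.6379


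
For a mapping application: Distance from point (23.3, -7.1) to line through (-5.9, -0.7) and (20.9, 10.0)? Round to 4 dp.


|cross product| = 483.96
|line direction| = sqrt(832.73) = 28.8571
Distance = 483.96/sqrt(832.73) = 16.7709

16.7709


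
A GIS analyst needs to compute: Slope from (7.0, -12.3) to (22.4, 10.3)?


slope = (y2-y1)/(x2-x1) = (10.3-(-12.3))/(22.4-7) = 22.6/15.4 = 1.4675

1.4675


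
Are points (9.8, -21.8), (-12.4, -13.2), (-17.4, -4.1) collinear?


Cross product: ((-12.4)-9.8)*((-4.1)-(-21.8)) - ((-13.2)-(-21.8))*((-17.4)-9.8)
= -159.02

No, not collinear


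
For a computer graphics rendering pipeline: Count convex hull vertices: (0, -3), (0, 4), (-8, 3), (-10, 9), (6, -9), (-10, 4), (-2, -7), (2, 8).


Convex hull vertices (CCW): (-10, 4), (-2, -7), (6, -9), (2, 8), (-10, 9)
Count = 5

5


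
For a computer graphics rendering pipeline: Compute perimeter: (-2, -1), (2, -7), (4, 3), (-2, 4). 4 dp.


Sides: (-2, -1)->(2, -7): sqrt(52) = 7.211103, (2, -7)->(4, 3): sqrt(104) = 10.198039, (4, 3)->(-2, 4): sqrt(37) = 6.082763, (-2, 4)->(-2, -1): sqrt(25) = 5
Sum = 28.491905
Perimeter = 28.4919

28.4919


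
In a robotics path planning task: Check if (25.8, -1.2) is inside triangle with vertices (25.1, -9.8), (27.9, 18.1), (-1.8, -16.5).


Cross products: AB x AP = 4.55, BC x BP = 500.55, CA x CP = 226.65
All same sign? yes

Yes, inside


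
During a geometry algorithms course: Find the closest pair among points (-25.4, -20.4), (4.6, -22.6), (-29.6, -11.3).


d(P0,P1) = 30.0806, d(P0,P2) = 10.0225, d(P1,P2) = 36.0185
Closest: P0 and P2

Closest pair: (-25.4, -20.4) and (-29.6, -11.3), distance = 10.0225


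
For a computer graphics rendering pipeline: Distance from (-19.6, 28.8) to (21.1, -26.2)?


dx=40.7, dy=-55
d^2 = 40.7^2 + (-55)^2 = 4681.49
d = sqrt(4681.49) = 68.4214

68.4214


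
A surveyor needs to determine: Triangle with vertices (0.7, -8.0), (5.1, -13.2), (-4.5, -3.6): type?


Side lengths squared: AB^2=46.4, BC^2=184.32, CA^2=46.4
Sorted: [46.4, 46.4, 184.32]
By sides: Isosceles, By angles: Obtuse

Isosceles, Obtuse


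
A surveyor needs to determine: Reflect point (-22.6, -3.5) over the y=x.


Reflection over y=x: (x,y) -> (y,x)
(-22.6, -3.5) -> (-3.5, -22.6)

(-3.5, -22.6)


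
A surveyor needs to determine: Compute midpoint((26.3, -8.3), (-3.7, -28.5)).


M = ((26.3+(-3.7))/2, ((-8.3)+(-28.5))/2)
= (11.3, -18.4)

(11.3, -18.4)


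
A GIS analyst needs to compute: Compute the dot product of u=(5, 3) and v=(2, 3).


u . v = u_x*v_x + u_y*v_y = 5*2 + 3*3
= 10 + 9 = 19

19


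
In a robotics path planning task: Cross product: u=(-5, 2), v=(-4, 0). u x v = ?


u x v = u_x*v_y - u_y*v_x = (-5)*0 - 2*(-4)
= 0 - (-8) = 8

8


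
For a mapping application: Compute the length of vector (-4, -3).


|u| = sqrt((-4)^2 + (-3)^2) = sqrt(25) = 5

5


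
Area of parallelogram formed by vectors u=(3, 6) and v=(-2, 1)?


|u x v| = |3*1 - 6*(-2)|
= |3 - (-12)| = 15

15


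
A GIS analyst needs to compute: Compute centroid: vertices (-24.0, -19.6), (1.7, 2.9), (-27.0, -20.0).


Centroid = ((x_A+x_B+x_C)/3, (y_A+y_B+y_C)/3)
= (((-24)+1.7+(-27))/3, ((-19.6)+2.9+(-20))/3)
= (-16.4333, -12.2333)

(-16.4333, -12.2333)


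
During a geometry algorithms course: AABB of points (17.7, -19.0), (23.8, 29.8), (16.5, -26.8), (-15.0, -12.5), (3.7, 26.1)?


x range: [-15, 23.8]
y range: [-26.8, 29.8]
Bounding box: (-15,-26.8) to (23.8,29.8)

(-15,-26.8) to (23.8,29.8)


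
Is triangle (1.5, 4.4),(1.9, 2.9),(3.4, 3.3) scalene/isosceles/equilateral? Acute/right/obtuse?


Side lengths squared: AB^2=2.41, BC^2=2.41, CA^2=4.82
Sorted: [2.41, 2.41, 4.82]
By sides: Isosceles, By angles: Right

Isosceles, Right


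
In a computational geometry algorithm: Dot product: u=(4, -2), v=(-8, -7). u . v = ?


u . v = u_x*v_x + u_y*v_y = 4*(-8) + (-2)*(-7)
= (-32) + 14 = -18

-18


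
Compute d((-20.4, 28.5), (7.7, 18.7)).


dx=28.1, dy=-9.8
d^2 = 28.1^2 + (-9.8)^2 = 885.65
d = sqrt(885.65) = 29.7599

29.7599


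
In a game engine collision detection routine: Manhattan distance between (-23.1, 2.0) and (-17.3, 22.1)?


|(-23.1)-(-17.3)| + |2-22.1| = 5.8 + 20.1 = 25.9

25.9


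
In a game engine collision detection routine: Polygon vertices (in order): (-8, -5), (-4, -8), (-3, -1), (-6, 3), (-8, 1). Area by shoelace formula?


Shoelace sum: ((-8)*(-8) - (-4)*(-5)) + ((-4)*(-1) - (-3)*(-8)) + ((-3)*3 - (-6)*(-1)) + ((-6)*1 - (-8)*3) + ((-8)*(-5) - (-8)*1)
= 75
Area = |75|/2 = 37.5

37.5


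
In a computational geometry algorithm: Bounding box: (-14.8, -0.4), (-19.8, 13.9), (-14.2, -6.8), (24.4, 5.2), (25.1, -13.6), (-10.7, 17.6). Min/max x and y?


x range: [-19.8, 25.1]
y range: [-13.6, 17.6]
Bounding box: (-19.8,-13.6) to (25.1,17.6)

(-19.8,-13.6) to (25.1,17.6)


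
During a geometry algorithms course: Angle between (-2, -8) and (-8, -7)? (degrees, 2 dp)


u.v = 72, |u| = sqrt(68) = 8.2462, |v| = sqrt(113) = 10.6301
cos(theta) = u.v/(|u||v|) = 72/sqrt(7684) = 0.82137
theta = acos(0.82137) = 34.78 degrees

34.78 degrees


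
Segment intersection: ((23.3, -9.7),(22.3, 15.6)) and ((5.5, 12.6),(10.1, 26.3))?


Cross products: d1=-346.44, d2=-216.36, d3=428.04, d4=297.96
d1*d2 < 0 and d3*d4 < 0? no

No, they don't intersect


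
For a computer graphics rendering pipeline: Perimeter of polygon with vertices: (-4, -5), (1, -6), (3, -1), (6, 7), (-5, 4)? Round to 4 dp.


Sides: (-4, -5)->(1, -6): sqrt(26) = 5.09902, (1, -6)->(3, -1): sqrt(29) = 5.385165, (3, -1)->(6, 7): sqrt(73) = 8.544004, (6, 7)->(-5, 4): sqrt(130) = 11.401754, (-5, 4)->(-4, -5): sqrt(82) = 9.055385
Sum = 39.485328
Perimeter = 39.4853

39.4853


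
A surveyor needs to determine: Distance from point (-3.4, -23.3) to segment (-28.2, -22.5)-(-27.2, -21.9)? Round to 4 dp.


Project P onto AB: t = 1 (clamped to [0,1])
Closest point on segment: (-27.2, -21.9)
Distance: 23.8411

23.8411


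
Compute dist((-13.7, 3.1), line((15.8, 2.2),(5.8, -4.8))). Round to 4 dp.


|cross product| = 215.5
|line direction| = sqrt(149) = 12.2066
Distance = 215.5/sqrt(149) = 17.6544

17.6544


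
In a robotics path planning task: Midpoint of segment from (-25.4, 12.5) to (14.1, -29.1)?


M = (((-25.4)+14.1)/2, (12.5+(-29.1))/2)
= (-5.65, -8.3)

(-5.65, -8.3)


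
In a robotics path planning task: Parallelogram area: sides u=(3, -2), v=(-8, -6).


|u x v| = |3*(-6) - (-2)*(-8)|
= |(-18) - 16| = 34

34


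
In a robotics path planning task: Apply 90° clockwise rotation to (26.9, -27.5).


90° CW: (x,y) -> (y, -x)
(26.9,-27.5) -> (-27.5, -26.9)

(-27.5, -26.9)


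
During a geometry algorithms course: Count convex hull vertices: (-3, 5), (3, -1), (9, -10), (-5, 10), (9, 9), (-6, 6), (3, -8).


Convex hull vertices (CCW): (-6, 6), (3, -8), (9, -10), (9, 9), (-5, 10)
Count = 5

5


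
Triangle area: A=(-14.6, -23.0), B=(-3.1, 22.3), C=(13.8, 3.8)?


Area = |x_A(y_B-y_C) + x_B(y_C-y_A) + x_C(y_A-y_B)|/2
= |(-270.1) + (-83.08) + (-625.14)|/2
= 978.32/2 = 489.16

489.16


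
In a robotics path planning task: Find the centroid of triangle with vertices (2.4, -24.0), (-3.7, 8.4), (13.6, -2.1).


Centroid = ((x_A+x_B+x_C)/3, (y_A+y_B+y_C)/3)
= ((2.4+(-3.7)+13.6)/3, ((-24)+8.4+(-2.1))/3)
= (4.1, -5.9)

(4.1, -5.9)


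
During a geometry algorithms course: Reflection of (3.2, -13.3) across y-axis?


Reflection over y-axis: (x,y) -> (-x,y)
(3.2, -13.3) -> (-3.2, -13.3)

(-3.2, -13.3)


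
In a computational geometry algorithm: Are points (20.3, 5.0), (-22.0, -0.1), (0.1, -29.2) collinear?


Cross product: ((-22)-20.3)*((-29.2)-5) - ((-0.1)-5)*(0.1-20.3)
= 1343.64

No, not collinear


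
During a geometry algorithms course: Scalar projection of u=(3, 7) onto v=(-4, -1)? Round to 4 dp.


u.v = -19, |v| = sqrt(17) = 4.1231
Scalar projection = u.v / |v| = -19 / sqrt(17) = -4.6082

-4.6082


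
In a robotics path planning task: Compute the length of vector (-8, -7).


|u| = sqrt((-8)^2 + (-7)^2) = sqrt(113) = 10.6301

10.6301


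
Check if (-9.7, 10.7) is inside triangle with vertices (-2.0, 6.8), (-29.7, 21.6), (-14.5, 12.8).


Cross products: AB x AP = 5.93, BC x BP = 10.32, CA x CP = 2.55
All same sign? yes

Yes, inside


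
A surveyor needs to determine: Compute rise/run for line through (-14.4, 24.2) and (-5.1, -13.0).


slope = (y2-y1)/(x2-x1) = ((-13)-24.2)/((-5.1)-(-14.4)) = (-37.2)/9.3 = -4

-4


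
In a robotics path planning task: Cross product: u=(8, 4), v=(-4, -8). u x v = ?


u x v = u_x*v_y - u_y*v_x = 8*(-8) - 4*(-4)
= (-64) - (-16) = -48

-48


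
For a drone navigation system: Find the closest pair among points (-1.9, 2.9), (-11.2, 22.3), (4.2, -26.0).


d(P0,P1) = 21.5139, d(P0,P2) = 29.5368, d(P1,P2) = 50.6957
Closest: P0 and P1

Closest pair: (-1.9, 2.9) and (-11.2, 22.3), distance = 21.5139


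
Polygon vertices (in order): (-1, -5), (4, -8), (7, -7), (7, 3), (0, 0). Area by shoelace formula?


Shoelace sum: ((-1)*(-8) - 4*(-5)) + (4*(-7) - 7*(-8)) + (7*3 - 7*(-7)) + (7*0 - 0*3) + (0*(-5) - (-1)*0)
= 126
Area = |126|/2 = 63

63


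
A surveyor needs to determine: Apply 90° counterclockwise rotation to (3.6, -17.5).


90° CCW: (x,y) -> (-y, x)
(3.6,-17.5) -> (17.5, 3.6)

(17.5, 3.6)


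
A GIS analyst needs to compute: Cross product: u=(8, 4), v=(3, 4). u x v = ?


u x v = u_x*v_y - u_y*v_x = 8*4 - 4*3
= 32 - 12 = 20

20


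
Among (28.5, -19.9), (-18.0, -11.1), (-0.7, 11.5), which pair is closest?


d(P0,P1) = 47.3254, d(P0,P2) = 42.8789, d(P1,P2) = 28.4614
Closest: P1 and P2

Closest pair: (-18.0, -11.1) and (-0.7, 11.5), distance = 28.4614


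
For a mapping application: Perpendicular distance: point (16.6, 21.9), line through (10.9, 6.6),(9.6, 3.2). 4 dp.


|cross product| = 0.51
|line direction| = sqrt(13.25) = 3.6401
Distance = 0.51/sqrt(13.25) = 0.1401

0.1401


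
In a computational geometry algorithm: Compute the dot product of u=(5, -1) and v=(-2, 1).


u . v = u_x*v_x + u_y*v_y = 5*(-2) + (-1)*1
= (-10) + (-1) = -11

-11


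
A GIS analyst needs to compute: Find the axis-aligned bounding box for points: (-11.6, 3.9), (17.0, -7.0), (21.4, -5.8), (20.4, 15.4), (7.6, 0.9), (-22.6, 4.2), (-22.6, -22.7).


x range: [-22.6, 21.4]
y range: [-22.7, 15.4]
Bounding box: (-22.6,-22.7) to (21.4,15.4)

(-22.6,-22.7) to (21.4,15.4)


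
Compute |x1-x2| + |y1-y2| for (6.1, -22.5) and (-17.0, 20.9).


|6.1-(-17)| + |(-22.5)-20.9| = 23.1 + 43.4 = 66.5

66.5


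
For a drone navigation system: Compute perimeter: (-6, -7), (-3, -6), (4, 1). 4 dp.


Sides: (-6, -7)->(-3, -6): sqrt(10) = 3.162278, (-3, -6)->(4, 1): sqrt(98) = 9.899495, (4, 1)->(-6, -7): sqrt(164) = 12.806248
Sum = 25.868021
Perimeter = 25.868

25.868


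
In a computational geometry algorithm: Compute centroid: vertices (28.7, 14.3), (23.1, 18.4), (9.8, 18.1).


Centroid = ((x_A+x_B+x_C)/3, (y_A+y_B+y_C)/3)
= ((28.7+23.1+9.8)/3, (14.3+18.4+18.1)/3)
= (20.5333, 16.9333)

(20.5333, 16.9333)


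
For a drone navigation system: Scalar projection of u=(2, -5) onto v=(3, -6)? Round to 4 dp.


u.v = 36, |v| = sqrt(45) = 6.7082
Scalar projection = u.v / |v| = 36 / sqrt(45) = 5.3666

5.3666


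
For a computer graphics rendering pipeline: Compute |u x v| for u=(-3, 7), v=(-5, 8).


|u x v| = |(-3)*8 - 7*(-5)|
= |(-24) - (-35)| = 11

11


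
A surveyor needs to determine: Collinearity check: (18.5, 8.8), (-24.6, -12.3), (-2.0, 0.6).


Cross product: ((-24.6)-18.5)*(0.6-8.8) - ((-12.3)-8.8)*((-2)-18.5)
= -79.13

No, not collinear


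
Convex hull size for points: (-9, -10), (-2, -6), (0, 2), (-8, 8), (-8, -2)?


Convex hull vertices (CCW): (-9, -10), (-2, -6), (0, 2), (-8, 8)
Count = 4

4


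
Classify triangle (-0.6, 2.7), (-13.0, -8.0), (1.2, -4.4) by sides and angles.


Side lengths squared: AB^2=268.25, BC^2=214.6, CA^2=53.65
Sorted: [53.65, 214.6, 268.25]
By sides: Scalene, By angles: Right

Scalene, Right


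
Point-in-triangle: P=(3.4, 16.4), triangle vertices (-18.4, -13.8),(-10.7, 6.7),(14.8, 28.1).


Cross products: AB x AP = -214.36, BC x BP = -54.39, CA x CP = -89.22
All same sign? yes

Yes, inside


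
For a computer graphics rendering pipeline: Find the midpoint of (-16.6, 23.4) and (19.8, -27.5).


M = (((-16.6)+19.8)/2, (23.4+(-27.5))/2)
= (1.6, -2.05)

(1.6, -2.05)


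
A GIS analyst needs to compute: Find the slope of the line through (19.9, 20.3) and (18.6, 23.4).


slope = (y2-y1)/(x2-x1) = (23.4-20.3)/(18.6-19.9) = 3.1/(-1.3) = -2.3846

-2.3846


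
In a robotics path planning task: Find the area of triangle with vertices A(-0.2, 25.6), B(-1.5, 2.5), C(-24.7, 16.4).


Area = |x_A(y_B-y_C) + x_B(y_C-y_A) + x_C(y_A-y_B)|/2
= |2.78 + 13.8 + (-570.57)|/2
= 553.99/2 = 276.995

276.995


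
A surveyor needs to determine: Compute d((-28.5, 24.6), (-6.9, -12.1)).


dx=21.6, dy=-36.7
d^2 = 21.6^2 + (-36.7)^2 = 1813.45
d = sqrt(1813.45) = 42.5846

42.5846


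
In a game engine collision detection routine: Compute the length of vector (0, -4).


|u| = sqrt(0^2 + (-4)^2) = sqrt(16) = 4

4


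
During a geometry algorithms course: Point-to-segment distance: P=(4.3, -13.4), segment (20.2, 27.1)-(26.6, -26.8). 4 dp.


Project P onto AB: t = 0.7064 (clamped to [0,1])
Closest point on segment: (24.721, -10.9752)
Distance: 20.5644

20.5644


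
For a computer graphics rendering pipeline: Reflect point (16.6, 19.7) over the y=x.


Reflection over y=x: (x,y) -> (y,x)
(16.6, 19.7) -> (19.7, 16.6)

(19.7, 16.6)


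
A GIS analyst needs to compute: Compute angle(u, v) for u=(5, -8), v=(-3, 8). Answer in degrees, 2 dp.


u.v = -79, |u| = sqrt(89) = 9.434, |v| = sqrt(73) = 8.544
cos(theta) = u.v/(|u||v|) = -79/sqrt(6497) = -0.980101
theta = acos(-0.980101) = 168.55 degrees

168.55 degrees


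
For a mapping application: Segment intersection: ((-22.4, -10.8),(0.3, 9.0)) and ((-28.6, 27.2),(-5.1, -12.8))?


Cross products: d1=-645, d2=728.3, d3=985.36, d4=-387.94
d1*d2 < 0 and d3*d4 < 0? yes

Yes, they intersect


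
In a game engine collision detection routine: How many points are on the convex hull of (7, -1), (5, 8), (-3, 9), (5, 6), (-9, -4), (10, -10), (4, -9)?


Convex hull vertices (CCW): (-9, -4), (4, -9), (10, -10), (5, 8), (-3, 9)
Count = 5

5


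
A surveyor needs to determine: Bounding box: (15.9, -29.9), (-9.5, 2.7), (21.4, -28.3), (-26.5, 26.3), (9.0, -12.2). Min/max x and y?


x range: [-26.5, 21.4]
y range: [-29.9, 26.3]
Bounding box: (-26.5,-29.9) to (21.4,26.3)

(-26.5,-29.9) to (21.4,26.3)


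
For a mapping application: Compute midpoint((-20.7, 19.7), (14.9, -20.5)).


M = (((-20.7)+14.9)/2, (19.7+(-20.5))/2)
= (-2.9, -0.4)

(-2.9, -0.4)


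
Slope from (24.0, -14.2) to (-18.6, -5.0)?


slope = (y2-y1)/(x2-x1) = ((-5)-(-14.2))/((-18.6)-24) = 9.2/(-42.6) = -0.216

-0.216


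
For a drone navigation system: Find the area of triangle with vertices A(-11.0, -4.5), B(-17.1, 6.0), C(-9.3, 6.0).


Area = |x_A(y_B-y_C) + x_B(y_C-y_A) + x_C(y_A-y_B)|/2
= |0 + (-179.55) + 97.65|/2
= 81.9/2 = 40.95

40.95


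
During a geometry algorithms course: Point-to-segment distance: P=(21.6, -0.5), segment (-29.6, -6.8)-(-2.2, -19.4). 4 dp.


Project P onto AB: t = 1 (clamped to [0,1])
Closest point on segment: (-2.2, -19.4)
Distance: 30.3916

30.3916


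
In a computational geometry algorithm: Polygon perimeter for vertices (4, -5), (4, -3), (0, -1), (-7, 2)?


Sides: (4, -5)->(4, -3): sqrt(4) = 2, (4, -3)->(0, -1): sqrt(20) = 4.472136, (0, -1)->(-7, 2): sqrt(58) = 7.615773, (-7, 2)->(4, -5): sqrt(170) = 13.038405
Sum = 27.126314
Perimeter = 27.1263

27.1263


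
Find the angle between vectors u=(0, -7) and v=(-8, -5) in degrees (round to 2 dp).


u.v = 35, |u| = sqrt(49) = 7, |v| = sqrt(89) = 9.434
cos(theta) = u.v/(|u||v|) = 35/sqrt(4361) = 0.529999
theta = acos(0.529999) = 57.99 degrees

57.99 degrees


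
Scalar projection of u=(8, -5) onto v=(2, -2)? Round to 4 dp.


u.v = 26, |v| = sqrt(8) = 2.8284
Scalar projection = u.v / |v| = 26 / sqrt(8) = 9.1924

9.1924


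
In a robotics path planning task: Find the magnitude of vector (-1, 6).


|u| = sqrt((-1)^2 + 6^2) = sqrt(37) = 6.0828

6.0828


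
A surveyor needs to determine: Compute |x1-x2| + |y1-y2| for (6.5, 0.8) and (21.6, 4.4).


|6.5-21.6| + |0.8-4.4| = 15.1 + 3.6 = 18.7

18.7


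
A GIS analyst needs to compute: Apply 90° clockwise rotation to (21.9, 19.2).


90° CW: (x,y) -> (y, -x)
(21.9,19.2) -> (19.2, -21.9)

(19.2, -21.9)


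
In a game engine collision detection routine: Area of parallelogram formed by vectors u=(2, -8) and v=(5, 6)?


|u x v| = |2*6 - (-8)*5|
= |12 - (-40)| = 52

52


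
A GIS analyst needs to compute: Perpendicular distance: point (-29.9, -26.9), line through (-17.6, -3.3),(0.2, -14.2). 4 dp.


|cross product| = 554.15
|line direction| = sqrt(435.65) = 20.8722
Distance = 554.15/sqrt(435.65) = 26.5496

26.5496


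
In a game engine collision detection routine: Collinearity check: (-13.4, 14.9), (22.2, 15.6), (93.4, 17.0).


Cross product: (22.2-(-13.4))*(17-14.9) - (15.6-14.9)*(93.4-(-13.4))
= 0

Yes, collinear


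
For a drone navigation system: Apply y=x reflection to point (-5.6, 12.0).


Reflection over y=x: (x,y) -> (y,x)
(-5.6, 12) -> (12, -5.6)

(12, -5.6)


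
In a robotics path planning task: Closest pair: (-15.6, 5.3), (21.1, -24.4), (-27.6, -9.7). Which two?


d(P0,P1) = 47.2121, d(P0,P2) = 19.2094, d(P1,P2) = 50.8702
Closest: P0 and P2

Closest pair: (-15.6, 5.3) and (-27.6, -9.7), distance = 19.2094


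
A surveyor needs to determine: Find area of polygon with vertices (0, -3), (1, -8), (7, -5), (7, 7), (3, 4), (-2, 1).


Shoelace sum: (0*(-8) - 1*(-3)) + (1*(-5) - 7*(-8)) + (7*7 - 7*(-5)) + (7*4 - 3*7) + (3*1 - (-2)*4) + ((-2)*(-3) - 0*1)
= 162
Area = |162|/2 = 81

81


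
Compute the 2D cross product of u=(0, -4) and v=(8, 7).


u x v = u_x*v_y - u_y*v_x = 0*7 - (-4)*8
= 0 - (-32) = 32

32


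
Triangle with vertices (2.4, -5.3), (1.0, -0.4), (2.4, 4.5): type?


Side lengths squared: AB^2=25.97, BC^2=25.97, CA^2=96.04
Sorted: [25.97, 25.97, 96.04]
By sides: Isosceles, By angles: Obtuse

Isosceles, Obtuse


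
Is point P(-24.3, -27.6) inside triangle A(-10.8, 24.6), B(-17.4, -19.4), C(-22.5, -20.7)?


Cross products: AB x AP = -249.48, BC x BP = 32.85, CA x CP = 0.81
All same sign? no

No, outside


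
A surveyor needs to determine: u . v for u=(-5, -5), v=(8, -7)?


u . v = u_x*v_x + u_y*v_y = (-5)*8 + (-5)*(-7)
= (-40) + 35 = -5

-5


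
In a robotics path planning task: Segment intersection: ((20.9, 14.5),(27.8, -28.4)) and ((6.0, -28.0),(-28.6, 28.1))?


Cross products: d1=-2306.39, d2=-1209.14, d3=-932.46, d4=-2029.71
d1*d2 < 0 and d3*d4 < 0? no

No, they don't intersect


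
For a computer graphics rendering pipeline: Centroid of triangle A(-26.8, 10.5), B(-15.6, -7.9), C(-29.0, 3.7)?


Centroid = ((x_A+x_B+x_C)/3, (y_A+y_B+y_C)/3)
= (((-26.8)+(-15.6)+(-29))/3, (10.5+(-7.9)+3.7)/3)
= (-23.8, 2.1)

(-23.8, 2.1)


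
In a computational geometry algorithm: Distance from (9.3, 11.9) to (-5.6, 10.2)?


dx=-14.9, dy=-1.7
d^2 = (-14.9)^2 + (-1.7)^2 = 224.9
d = sqrt(224.9) = 14.9967

14.9967


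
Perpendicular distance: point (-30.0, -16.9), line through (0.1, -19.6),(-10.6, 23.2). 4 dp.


|cross product| = 1259.39
|line direction| = sqrt(1946.33) = 44.1172
Distance = 1259.39/sqrt(1946.33) = 28.5464

28.5464


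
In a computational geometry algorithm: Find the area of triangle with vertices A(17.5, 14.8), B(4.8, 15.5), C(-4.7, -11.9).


Area = |x_A(y_B-y_C) + x_B(y_C-y_A) + x_C(y_A-y_B)|/2
= |479.5 + (-128.16) + 3.29|/2
= 354.63/2 = 177.315

177.315


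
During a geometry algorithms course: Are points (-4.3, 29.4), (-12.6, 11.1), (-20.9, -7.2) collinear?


Cross product: ((-12.6)-(-4.3))*((-7.2)-29.4) - (11.1-29.4)*((-20.9)-(-4.3))
= 0

Yes, collinear


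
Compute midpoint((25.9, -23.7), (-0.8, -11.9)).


M = ((25.9+(-0.8))/2, ((-23.7)+(-11.9))/2)
= (12.55, -17.8)

(12.55, -17.8)


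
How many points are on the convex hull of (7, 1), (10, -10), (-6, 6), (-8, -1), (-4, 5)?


Convex hull vertices (CCW): (-8, -1), (10, -10), (7, 1), (-6, 6)
Count = 4

4


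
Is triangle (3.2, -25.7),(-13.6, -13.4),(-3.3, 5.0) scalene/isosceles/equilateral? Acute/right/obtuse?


Side lengths squared: AB^2=433.53, BC^2=444.65, CA^2=984.74
Sorted: [433.53, 444.65, 984.74]
By sides: Scalene, By angles: Obtuse

Scalene, Obtuse


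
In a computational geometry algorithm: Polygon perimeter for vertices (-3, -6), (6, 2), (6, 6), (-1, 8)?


Sides: (-3, -6)->(6, 2): sqrt(145) = 12.041595, (6, 2)->(6, 6): sqrt(16) = 4, (6, 6)->(-1, 8): sqrt(53) = 7.28011, (-1, 8)->(-3, -6): sqrt(200) = 14.142136
Sum = 37.463841
Perimeter = 37.4638

37.4638


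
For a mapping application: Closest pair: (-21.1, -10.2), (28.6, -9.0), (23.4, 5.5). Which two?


d(P0,P1) = 49.7145, d(P0,P2) = 47.1883, d(P1,P2) = 15.4042
Closest: P1 and P2

Closest pair: (28.6, -9.0) and (23.4, 5.5), distance = 15.4042


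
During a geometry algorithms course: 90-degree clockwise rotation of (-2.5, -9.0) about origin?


90° CW: (x,y) -> (y, -x)
(-2.5,-9) -> (-9, 2.5)

(-9, 2.5)


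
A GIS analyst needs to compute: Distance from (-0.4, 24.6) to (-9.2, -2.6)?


dx=-8.8, dy=-27.2
d^2 = (-8.8)^2 + (-27.2)^2 = 817.28
d = sqrt(817.28) = 28.5881

28.5881


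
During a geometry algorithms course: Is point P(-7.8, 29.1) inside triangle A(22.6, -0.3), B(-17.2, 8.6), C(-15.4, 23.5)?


Cross products: AB x AP = -899.56, BC x BP = -103.16, CA x CP = 393.68
All same sign? no

No, outside


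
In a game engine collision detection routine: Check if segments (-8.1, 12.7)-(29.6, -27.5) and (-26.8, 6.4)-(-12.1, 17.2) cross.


Cross products: d1=-109.35, d2=-1107.45, d3=-989.25, d4=8.85
d1*d2 < 0 and d3*d4 < 0? no

No, they don't intersect


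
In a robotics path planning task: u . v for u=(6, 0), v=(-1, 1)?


u . v = u_x*v_x + u_y*v_y = 6*(-1) + 0*1
= (-6) + 0 = -6

-6


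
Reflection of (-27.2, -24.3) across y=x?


Reflection over y=x: (x,y) -> (y,x)
(-27.2, -24.3) -> (-24.3, -27.2)

(-24.3, -27.2)


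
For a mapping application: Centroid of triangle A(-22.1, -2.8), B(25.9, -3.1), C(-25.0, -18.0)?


Centroid = ((x_A+x_B+x_C)/3, (y_A+y_B+y_C)/3)
= (((-22.1)+25.9+(-25))/3, ((-2.8)+(-3.1)+(-18))/3)
= (-7.0667, -7.9667)

(-7.0667, -7.9667)


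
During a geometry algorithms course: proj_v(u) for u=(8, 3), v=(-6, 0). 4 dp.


u.v = -48, |v| = sqrt(36) = 6
Scalar projection = u.v / |v| = -48 / sqrt(36) = -8

-8


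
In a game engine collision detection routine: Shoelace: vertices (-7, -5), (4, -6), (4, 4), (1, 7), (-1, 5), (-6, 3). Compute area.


Shoelace sum: ((-7)*(-6) - 4*(-5)) + (4*4 - 4*(-6)) + (4*7 - 1*4) + (1*5 - (-1)*7) + ((-1)*3 - (-6)*5) + ((-6)*(-5) - (-7)*3)
= 216
Area = |216|/2 = 108

108


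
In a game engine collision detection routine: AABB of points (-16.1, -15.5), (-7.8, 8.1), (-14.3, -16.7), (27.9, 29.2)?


x range: [-16.1, 27.9]
y range: [-16.7, 29.2]
Bounding box: (-16.1,-16.7) to (27.9,29.2)

(-16.1,-16.7) to (27.9,29.2)


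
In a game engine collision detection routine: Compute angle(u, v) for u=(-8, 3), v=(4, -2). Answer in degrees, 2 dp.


u.v = -38, |u| = sqrt(73) = 8.544, |v| = sqrt(20) = 4.4721
cos(theta) = u.v/(|u||v|) = -38/sqrt(1460) = -0.994505
theta = acos(-0.994505) = 173.99 degrees

173.99 degrees


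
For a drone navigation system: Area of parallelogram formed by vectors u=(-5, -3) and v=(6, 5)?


|u x v| = |(-5)*5 - (-3)*6|
= |(-25) - (-18)| = 7

7


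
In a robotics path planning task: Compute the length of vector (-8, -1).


|u| = sqrt((-8)^2 + (-1)^2) = sqrt(65) = 8.0623

8.0623


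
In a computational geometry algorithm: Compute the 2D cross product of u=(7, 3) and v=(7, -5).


u x v = u_x*v_y - u_y*v_x = 7*(-5) - 3*7
= (-35) - 21 = -56

-56


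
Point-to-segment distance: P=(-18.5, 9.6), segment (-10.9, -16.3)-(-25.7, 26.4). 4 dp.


Project P onto AB: t = 0.5966 (clamped to [0,1])
Closest point on segment: (-19.7294, 9.1739)
Distance: 1.3011

1.3011


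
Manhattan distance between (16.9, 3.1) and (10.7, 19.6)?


|16.9-10.7| + |3.1-19.6| = 6.2 + 16.5 = 22.7

22.7


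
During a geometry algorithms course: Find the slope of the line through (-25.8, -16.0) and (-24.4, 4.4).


slope = (y2-y1)/(x2-x1) = (4.4-(-16))/((-24.4)-(-25.8)) = 20.4/1.4 = 14.5714

14.5714


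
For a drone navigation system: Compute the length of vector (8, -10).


|u| = sqrt(8^2 + (-10)^2) = sqrt(164) = 12.8062

12.8062


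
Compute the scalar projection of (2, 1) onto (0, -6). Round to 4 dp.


u.v = -6, |v| = sqrt(36) = 6
Scalar projection = u.v / |v| = -6 / sqrt(36) = -1

-1


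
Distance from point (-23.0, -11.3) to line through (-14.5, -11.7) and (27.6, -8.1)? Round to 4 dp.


|cross product| = 47.44
|line direction| = sqrt(1785.37) = 42.2536
Distance = 47.44/sqrt(1785.37) = 1.1227

1.1227


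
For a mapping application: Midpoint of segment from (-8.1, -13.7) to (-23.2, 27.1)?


M = (((-8.1)+(-23.2))/2, ((-13.7)+27.1)/2)
= (-15.65, 6.7)

(-15.65, 6.7)


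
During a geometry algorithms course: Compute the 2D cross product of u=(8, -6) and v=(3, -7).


u x v = u_x*v_y - u_y*v_x = 8*(-7) - (-6)*3
= (-56) - (-18) = -38

-38


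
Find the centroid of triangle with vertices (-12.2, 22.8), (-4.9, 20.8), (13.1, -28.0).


Centroid = ((x_A+x_B+x_C)/3, (y_A+y_B+y_C)/3)
= (((-12.2)+(-4.9)+13.1)/3, (22.8+20.8+(-28))/3)
= (-1.3333, 5.2)

(-1.3333, 5.2)


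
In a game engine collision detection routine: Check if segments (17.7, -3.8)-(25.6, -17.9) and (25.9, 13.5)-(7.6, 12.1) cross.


Cross products: d1=305.11, d2=574.2, d3=252.29, d4=-16.8
d1*d2 < 0 and d3*d4 < 0? no

No, they don't intersect


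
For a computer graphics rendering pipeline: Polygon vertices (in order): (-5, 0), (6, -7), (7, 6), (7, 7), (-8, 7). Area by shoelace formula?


Shoelace sum: ((-5)*(-7) - 6*0) + (6*6 - 7*(-7)) + (7*7 - 7*6) + (7*7 - (-8)*7) + ((-8)*0 - (-5)*7)
= 267
Area = |267|/2 = 133.5

133.5


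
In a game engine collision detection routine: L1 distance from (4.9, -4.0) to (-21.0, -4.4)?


|4.9-(-21)| + |(-4)-(-4.4)| = 25.9 + 0.4 = 26.3

26.3


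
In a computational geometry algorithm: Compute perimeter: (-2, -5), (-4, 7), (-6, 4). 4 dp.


Sides: (-2, -5)->(-4, 7): sqrt(148) = 12.165525, (-4, 7)->(-6, 4): sqrt(13) = 3.605551, (-6, 4)->(-2, -5): sqrt(97) = 9.848858
Sum = 25.619934
Perimeter = 25.6199

25.6199


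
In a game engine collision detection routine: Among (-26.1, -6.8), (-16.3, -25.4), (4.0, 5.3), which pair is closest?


d(P0,P1) = 21.0238, d(P0,P2) = 32.441, d(P1,P2) = 36.8046
Closest: P0 and P1

Closest pair: (-26.1, -6.8) and (-16.3, -25.4), distance = 21.0238


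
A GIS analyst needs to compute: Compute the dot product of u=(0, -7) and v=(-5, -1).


u . v = u_x*v_x + u_y*v_y = 0*(-5) + (-7)*(-1)
= 0 + 7 = 7

7


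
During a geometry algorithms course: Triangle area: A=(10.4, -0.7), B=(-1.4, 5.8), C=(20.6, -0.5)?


Area = |x_A(y_B-y_C) + x_B(y_C-y_A) + x_C(y_A-y_B)|/2
= |65.52 + (-0.28) + (-133.9)|/2
= 68.66/2 = 34.33

34.33


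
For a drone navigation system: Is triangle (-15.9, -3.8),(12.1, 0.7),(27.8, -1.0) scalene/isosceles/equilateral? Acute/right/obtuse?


Side lengths squared: AB^2=804.25, BC^2=249.38, CA^2=1917.53
Sorted: [249.38, 804.25, 1917.53]
By sides: Scalene, By angles: Obtuse

Scalene, Obtuse


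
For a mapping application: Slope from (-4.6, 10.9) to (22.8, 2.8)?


slope = (y2-y1)/(x2-x1) = (2.8-10.9)/(22.8-(-4.6)) = (-8.1)/27.4 = -0.2956

-0.2956


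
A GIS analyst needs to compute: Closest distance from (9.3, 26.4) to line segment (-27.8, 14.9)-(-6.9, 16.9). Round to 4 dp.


Project P onto AB: t = 1 (clamped to [0,1])
Closest point on segment: (-6.9, 16.9)
Distance: 18.78

18.78


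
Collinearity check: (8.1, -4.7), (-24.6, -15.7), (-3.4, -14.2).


Cross product: ((-24.6)-8.1)*((-14.2)-(-4.7)) - ((-15.7)-(-4.7))*((-3.4)-8.1)
= 184.15

No, not collinear


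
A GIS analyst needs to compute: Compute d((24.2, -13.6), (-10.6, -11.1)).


dx=-34.8, dy=2.5
d^2 = (-34.8)^2 + 2.5^2 = 1217.29
d = sqrt(1217.29) = 34.8897

34.8897


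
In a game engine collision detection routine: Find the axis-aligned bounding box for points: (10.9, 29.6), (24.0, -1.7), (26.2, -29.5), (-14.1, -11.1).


x range: [-14.1, 26.2]
y range: [-29.5, 29.6]
Bounding box: (-14.1,-29.5) to (26.2,29.6)

(-14.1,-29.5) to (26.2,29.6)


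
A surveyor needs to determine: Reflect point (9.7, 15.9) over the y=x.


Reflection over y=x: (x,y) -> (y,x)
(9.7, 15.9) -> (15.9, 9.7)

(15.9, 9.7)


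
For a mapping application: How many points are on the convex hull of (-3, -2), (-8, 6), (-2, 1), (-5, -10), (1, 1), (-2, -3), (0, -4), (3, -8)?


Convex hull vertices (CCW): (-8, 6), (-5, -10), (3, -8), (1, 1)
Count = 4

4
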